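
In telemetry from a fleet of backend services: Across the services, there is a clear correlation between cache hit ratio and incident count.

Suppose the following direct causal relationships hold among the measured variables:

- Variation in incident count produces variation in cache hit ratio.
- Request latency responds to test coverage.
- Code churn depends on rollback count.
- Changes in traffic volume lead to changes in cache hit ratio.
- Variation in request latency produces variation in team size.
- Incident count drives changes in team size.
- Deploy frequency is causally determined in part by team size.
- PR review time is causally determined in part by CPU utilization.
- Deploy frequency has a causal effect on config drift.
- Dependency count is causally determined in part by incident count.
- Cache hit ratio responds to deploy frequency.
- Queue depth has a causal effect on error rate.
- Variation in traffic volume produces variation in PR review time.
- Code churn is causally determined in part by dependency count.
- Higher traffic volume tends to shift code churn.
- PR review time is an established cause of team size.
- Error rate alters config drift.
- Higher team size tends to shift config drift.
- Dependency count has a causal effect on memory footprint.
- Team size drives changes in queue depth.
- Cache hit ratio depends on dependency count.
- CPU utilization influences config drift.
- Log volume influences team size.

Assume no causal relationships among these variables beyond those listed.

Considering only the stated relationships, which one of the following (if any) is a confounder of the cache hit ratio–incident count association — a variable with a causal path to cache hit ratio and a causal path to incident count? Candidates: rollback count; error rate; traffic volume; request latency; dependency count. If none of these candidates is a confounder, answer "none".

none

None of the listed candidates has causal paths to both cache hit ratio and incident count in the stated relationships, so none is a common cause.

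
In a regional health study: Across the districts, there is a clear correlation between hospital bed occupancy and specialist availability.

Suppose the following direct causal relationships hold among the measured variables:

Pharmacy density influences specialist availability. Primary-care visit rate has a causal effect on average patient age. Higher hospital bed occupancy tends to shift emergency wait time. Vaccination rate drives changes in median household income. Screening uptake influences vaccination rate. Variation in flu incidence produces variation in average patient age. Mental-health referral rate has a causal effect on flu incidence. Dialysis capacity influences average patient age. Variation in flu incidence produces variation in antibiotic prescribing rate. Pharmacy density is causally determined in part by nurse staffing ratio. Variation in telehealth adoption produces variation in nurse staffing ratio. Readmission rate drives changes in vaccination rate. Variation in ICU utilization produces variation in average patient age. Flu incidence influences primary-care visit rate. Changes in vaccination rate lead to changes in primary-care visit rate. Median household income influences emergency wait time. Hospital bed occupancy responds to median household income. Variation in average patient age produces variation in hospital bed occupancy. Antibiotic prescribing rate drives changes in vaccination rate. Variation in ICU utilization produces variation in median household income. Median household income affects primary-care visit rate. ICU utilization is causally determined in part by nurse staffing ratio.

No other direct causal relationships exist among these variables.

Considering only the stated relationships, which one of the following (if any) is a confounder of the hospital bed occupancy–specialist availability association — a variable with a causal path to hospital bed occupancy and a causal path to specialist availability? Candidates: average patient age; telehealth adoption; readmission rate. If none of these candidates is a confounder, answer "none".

telehealth adoption

Telehealth adoption causes hospital bed occupancy (telehealth adoption → nurse staffing ratio → ICU utilization → average patient age → hospital bed occupancy) and also causes specialist availability (telehealth adoption → nurse staffing ratio → pharmacy density → specialist availability); it is a common cause of both.
Each of the other candidates lacks a causal path to at least one of hospital bed occupancy and specialist availability, so they do not confound the relationship.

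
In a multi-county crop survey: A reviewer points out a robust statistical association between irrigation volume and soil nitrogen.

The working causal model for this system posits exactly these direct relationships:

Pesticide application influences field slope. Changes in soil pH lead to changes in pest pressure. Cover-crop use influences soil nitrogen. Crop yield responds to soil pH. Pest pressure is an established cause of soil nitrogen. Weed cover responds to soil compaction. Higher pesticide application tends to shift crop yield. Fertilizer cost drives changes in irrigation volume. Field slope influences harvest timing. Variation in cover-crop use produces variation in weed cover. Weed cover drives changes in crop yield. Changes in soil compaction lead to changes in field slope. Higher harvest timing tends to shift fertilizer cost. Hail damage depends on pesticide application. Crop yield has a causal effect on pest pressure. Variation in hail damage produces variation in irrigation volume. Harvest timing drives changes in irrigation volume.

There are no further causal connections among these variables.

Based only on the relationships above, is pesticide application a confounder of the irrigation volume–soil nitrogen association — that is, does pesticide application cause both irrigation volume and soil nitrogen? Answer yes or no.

Pesticide application has a causal path to irrigation volume (pesticide application → hail damage → irrigation volume) and to soil nitrogen (pesticide application → crop yield → pest pressure → soil nitrogen), so it is a common cause of both — a confounder.

yes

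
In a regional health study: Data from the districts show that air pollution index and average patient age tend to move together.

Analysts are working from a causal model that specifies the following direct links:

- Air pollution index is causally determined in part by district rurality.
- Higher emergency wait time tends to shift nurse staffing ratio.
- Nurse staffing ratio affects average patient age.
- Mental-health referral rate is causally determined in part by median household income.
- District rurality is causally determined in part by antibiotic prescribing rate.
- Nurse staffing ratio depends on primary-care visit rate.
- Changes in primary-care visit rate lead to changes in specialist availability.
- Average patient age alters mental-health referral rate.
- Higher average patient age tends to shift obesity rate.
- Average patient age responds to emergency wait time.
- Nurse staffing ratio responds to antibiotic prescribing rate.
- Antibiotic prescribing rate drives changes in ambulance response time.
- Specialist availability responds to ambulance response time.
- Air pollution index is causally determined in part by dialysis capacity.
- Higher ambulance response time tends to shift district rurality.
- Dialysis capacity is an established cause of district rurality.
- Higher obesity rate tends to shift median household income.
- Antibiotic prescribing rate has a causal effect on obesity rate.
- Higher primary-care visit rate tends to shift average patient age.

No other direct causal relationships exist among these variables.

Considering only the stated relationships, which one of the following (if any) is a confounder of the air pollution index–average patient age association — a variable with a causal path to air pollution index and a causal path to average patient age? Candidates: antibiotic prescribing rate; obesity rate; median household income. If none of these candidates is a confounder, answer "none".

Antibiotic prescribing rate causes air pollution index (antibiotic prescribing rate → district rurality → air pollution index) and also causes average patient age (antibiotic prescribing rate → nurse staffing ratio → average patient age); it is a common cause of both.
Each of the other candidates lacks a causal path to at least one of air pollution index and average patient age, so they do not confound the relationship.

antibiotic prescribing rate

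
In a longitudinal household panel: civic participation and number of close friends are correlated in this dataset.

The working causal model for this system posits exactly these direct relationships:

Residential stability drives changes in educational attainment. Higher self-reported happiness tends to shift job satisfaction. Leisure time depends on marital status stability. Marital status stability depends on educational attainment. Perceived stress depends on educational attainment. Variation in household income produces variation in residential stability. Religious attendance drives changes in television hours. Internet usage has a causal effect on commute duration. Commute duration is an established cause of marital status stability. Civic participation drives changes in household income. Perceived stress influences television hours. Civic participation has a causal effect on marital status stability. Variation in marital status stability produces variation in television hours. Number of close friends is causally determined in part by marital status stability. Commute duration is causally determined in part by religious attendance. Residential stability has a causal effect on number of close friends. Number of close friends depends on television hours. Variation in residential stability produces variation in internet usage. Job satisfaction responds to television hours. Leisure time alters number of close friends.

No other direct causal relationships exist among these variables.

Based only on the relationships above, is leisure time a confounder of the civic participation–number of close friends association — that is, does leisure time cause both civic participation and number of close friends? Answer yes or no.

no

Leisure time has no stated causal path to civic participation. A confounder must cause both variables, so leisure time does not qualify.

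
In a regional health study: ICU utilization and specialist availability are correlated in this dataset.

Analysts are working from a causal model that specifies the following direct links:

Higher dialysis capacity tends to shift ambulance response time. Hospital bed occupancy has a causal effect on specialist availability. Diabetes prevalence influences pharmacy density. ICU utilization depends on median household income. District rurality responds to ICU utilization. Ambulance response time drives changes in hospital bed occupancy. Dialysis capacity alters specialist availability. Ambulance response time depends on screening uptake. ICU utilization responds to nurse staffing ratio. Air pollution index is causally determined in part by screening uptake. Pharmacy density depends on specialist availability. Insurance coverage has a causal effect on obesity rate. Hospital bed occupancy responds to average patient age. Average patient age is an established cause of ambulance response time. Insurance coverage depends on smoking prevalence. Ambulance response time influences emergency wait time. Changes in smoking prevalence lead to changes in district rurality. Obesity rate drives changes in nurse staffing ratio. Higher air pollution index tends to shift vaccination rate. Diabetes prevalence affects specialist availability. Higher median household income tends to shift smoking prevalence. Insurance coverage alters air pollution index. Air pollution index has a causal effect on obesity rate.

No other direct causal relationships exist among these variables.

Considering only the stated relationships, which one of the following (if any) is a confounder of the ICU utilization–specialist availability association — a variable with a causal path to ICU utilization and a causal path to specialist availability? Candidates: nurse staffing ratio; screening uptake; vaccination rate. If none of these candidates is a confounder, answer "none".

Screening uptake causes ICU utilization (screening uptake → air pollution index → obesity rate → nurse staffing ratio → ICU utilization) and also causes specialist availability (screening uptake → ambulance response time → hospital bed occupancy → specialist availability); it is a common cause of both.
Each of the other candidates lacks a causal path to at least one of ICU utilization and specialist availability, so they do not confound the relationship.

screening uptake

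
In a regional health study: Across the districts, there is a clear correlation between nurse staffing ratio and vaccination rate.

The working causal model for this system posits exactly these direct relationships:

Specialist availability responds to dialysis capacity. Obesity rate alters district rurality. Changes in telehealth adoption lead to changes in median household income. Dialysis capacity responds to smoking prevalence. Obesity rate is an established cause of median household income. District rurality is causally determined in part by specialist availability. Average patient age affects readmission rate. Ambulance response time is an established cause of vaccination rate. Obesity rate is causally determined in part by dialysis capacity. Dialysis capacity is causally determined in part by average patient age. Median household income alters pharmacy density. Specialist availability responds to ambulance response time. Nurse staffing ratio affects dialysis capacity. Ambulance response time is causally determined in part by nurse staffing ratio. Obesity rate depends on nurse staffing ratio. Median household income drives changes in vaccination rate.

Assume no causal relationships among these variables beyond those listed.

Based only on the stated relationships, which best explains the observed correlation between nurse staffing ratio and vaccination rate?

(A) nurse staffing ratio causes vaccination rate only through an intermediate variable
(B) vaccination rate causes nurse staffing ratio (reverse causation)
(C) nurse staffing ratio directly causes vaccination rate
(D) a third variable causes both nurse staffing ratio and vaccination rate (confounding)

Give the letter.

Nurse staffing ratio reaches vaccination rate through nurse staffing ratio → ambulance response time → vaccination rate — an indirect causal chain with no direct nurse staffing ratio → vaccination rate link. No variable causes both nurse staffing ratio and vaccination rate, so confounding is ruled out; the effect is mediated.

A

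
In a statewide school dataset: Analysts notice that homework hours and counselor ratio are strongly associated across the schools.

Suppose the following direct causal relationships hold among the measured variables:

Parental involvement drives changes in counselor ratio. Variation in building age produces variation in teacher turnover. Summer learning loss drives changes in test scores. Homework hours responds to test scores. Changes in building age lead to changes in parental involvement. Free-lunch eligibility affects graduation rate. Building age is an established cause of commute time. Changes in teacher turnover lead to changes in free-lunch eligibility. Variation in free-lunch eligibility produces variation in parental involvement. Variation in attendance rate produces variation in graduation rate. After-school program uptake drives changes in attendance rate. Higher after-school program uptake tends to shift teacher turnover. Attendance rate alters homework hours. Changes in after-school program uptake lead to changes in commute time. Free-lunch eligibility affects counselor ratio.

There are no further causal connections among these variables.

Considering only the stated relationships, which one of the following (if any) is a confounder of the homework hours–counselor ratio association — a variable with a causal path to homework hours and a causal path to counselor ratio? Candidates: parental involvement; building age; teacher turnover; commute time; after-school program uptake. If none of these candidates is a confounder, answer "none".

after-school program uptake

After-school program uptake causes homework hours (after-school program uptake → attendance rate → homework hours) and also causes counselor ratio (after-school program uptake → teacher turnover → free-lunch eligibility → counselor ratio); it is a common cause of both.
Each of the other candidates lacks a causal path to at least one of homework hours and counselor ratio, so they do not confound the relationship.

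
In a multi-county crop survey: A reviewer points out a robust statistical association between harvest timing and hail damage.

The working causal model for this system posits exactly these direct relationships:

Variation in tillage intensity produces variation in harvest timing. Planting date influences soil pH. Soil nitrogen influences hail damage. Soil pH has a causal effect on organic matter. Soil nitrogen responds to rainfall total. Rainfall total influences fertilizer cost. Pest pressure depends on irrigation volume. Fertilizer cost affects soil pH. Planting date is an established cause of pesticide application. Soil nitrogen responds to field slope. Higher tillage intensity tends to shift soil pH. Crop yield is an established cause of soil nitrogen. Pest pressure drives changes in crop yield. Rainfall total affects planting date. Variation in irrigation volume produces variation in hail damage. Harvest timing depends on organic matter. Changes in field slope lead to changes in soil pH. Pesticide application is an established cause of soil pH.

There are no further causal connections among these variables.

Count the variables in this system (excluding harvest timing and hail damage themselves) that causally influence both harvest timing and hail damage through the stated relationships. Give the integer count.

The common causes are: field slope (to harvest timing via field slope → soil pH → organic matter → harvest timing; to hail damage via field slope → soil nitrogen → hail damage); rainfall total (to harvest timing via rainfall total → fertilizer cost → soil pH → organic matter → harvest timing; to hail damage via rainfall total → soil nitrogen → hail damage).
Every other variable lacks a causal path to at least one of harvest timing and hail damage.

2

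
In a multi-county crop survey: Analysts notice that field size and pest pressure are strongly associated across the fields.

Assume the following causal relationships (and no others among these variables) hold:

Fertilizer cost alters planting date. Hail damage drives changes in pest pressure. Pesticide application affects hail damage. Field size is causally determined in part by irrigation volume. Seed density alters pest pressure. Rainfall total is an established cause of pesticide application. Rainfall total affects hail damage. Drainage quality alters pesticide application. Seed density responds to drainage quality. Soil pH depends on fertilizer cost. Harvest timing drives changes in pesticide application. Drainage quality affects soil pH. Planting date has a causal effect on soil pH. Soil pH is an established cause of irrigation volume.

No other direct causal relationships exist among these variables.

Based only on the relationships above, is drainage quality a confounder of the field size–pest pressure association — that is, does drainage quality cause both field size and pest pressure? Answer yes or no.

Drainage quality has a causal path to field size (drainage quality → soil pH → irrigation volume → field size) and to pest pressure (drainage quality → seed density → pest pressure), so it is a common cause of both — a confounder.

yes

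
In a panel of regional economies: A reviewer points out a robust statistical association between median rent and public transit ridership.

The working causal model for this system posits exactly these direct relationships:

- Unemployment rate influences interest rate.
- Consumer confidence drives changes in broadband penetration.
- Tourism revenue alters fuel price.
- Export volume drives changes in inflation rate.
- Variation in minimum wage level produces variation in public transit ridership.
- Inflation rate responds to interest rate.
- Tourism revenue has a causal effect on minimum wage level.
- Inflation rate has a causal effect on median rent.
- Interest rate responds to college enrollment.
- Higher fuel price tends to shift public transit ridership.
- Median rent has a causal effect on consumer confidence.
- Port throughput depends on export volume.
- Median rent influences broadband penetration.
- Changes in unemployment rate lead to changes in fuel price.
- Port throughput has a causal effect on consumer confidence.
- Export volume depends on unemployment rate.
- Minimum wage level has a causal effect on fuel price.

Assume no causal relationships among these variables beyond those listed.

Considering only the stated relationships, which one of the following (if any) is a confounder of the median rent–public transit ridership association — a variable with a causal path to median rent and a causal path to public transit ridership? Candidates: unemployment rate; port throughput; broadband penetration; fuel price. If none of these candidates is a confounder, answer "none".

Unemployment rate causes median rent (unemployment rate → export volume → inflation rate → median rent) and also causes public transit ridership (unemployment rate → fuel price → public transit ridership); it is a common cause of both.
Each of the other candidates lacks a causal path to at least one of median rent and public transit ridership, so they do not confound the relationship.

unemployment rate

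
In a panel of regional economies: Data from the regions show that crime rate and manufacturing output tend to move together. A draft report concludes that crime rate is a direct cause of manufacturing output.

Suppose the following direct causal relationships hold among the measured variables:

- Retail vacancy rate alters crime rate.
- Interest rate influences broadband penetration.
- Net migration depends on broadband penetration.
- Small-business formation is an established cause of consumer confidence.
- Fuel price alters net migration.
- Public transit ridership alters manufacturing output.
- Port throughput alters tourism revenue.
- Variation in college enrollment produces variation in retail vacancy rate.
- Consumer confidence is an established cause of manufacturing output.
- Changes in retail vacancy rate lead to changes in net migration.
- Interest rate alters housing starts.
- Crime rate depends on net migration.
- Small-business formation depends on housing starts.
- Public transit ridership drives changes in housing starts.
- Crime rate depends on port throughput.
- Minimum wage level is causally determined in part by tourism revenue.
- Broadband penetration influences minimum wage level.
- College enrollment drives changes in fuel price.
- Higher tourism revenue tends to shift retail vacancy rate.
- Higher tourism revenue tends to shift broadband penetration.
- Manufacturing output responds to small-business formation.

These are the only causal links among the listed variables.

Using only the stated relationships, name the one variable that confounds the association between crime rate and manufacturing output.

interest rate

Interest rate has a causal path to crime rate (interest rate → broadband penetration → net migration → crime rate) and a separate causal path to manufacturing output (interest rate → housing starts → small-business formation → manufacturing output), so it is a common cause of both.
No stated relationship gives crime rate a causal route to manufacturing output, so the correlation is explained by the shared upstream cause rather than a direct effect.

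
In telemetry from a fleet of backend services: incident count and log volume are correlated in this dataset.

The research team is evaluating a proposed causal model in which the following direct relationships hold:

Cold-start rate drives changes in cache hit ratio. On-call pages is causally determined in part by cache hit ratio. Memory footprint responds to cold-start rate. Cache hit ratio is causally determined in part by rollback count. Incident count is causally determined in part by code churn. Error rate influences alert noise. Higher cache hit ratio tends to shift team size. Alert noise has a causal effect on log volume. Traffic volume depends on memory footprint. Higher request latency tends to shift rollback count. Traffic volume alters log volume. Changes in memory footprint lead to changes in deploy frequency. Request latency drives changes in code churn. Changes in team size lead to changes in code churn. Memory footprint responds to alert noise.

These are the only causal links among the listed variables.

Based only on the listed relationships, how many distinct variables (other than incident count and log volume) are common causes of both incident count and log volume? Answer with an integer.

The common causes are: cold-start rate (to incident count via cold-start rate → cache hit ratio → team size → code churn → incident count; to log volume via cold-start rate → memory footprint → traffic volume → log volume).
Every other variable lacks a causal path to at least one of incident count and log volume.

1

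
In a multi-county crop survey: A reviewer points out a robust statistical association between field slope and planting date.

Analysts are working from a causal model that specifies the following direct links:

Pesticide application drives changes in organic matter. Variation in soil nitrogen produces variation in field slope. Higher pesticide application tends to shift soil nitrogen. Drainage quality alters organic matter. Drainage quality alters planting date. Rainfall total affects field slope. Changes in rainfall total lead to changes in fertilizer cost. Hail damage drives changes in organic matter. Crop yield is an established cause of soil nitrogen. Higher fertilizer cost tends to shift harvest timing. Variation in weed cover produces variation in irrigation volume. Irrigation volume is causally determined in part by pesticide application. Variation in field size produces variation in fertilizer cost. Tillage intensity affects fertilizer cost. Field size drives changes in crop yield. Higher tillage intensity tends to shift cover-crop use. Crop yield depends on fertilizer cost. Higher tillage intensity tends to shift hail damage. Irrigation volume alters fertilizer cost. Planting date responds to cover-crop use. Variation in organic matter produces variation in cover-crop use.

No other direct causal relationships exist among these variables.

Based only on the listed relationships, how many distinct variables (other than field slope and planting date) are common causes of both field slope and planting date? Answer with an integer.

2

The common causes are: pesticide application (to field slope via pesticide application → soil nitrogen → field slope; to planting date via pesticide application → organic matter → cover-crop use → planting date); tillage intensity (to field slope via tillage intensity → fertilizer cost → crop yield → soil nitrogen → field slope; to planting date via tillage intensity → cover-crop use → planting date).
Every other variable lacks a causal path to at least one of field slope and planting date.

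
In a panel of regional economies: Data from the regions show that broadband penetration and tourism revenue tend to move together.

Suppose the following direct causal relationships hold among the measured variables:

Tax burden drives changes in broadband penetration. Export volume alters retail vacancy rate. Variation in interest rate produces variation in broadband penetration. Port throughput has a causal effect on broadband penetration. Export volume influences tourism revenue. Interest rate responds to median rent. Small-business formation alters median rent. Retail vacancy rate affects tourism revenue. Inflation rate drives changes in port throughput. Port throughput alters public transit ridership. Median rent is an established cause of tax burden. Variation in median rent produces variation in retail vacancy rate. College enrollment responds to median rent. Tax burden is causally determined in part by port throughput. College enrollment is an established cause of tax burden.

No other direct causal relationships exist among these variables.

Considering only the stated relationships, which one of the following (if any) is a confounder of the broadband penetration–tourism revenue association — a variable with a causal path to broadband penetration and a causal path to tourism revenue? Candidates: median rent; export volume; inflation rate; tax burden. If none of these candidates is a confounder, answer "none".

Median rent causes broadband penetration (median rent → interest rate → broadband penetration) and also causes tourism revenue (median rent → retail vacancy rate → tourism revenue); it is a common cause of both.
Each of the other candidates lacks a causal path to at least one of broadband penetration and tourism revenue, so they do not confound the relationship.

median rent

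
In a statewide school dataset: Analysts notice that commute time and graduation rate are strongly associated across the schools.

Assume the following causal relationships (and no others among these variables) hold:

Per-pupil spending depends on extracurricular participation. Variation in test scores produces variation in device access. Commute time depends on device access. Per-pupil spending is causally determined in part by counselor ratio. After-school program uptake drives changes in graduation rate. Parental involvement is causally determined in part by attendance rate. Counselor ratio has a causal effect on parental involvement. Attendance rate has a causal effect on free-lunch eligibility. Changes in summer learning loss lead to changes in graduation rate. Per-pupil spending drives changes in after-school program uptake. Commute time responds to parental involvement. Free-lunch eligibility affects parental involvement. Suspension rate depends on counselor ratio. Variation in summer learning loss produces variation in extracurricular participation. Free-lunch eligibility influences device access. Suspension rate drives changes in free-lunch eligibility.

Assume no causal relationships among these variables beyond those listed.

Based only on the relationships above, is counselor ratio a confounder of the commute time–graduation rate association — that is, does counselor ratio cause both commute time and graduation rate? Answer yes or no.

Counselor ratio has a causal path to commute time (counselor ratio → parental involvement → commute time) and to graduation rate (counselor ratio → per-pupil spending → after-school program uptake → graduation rate), so it is a common cause of both — a confounder.

yes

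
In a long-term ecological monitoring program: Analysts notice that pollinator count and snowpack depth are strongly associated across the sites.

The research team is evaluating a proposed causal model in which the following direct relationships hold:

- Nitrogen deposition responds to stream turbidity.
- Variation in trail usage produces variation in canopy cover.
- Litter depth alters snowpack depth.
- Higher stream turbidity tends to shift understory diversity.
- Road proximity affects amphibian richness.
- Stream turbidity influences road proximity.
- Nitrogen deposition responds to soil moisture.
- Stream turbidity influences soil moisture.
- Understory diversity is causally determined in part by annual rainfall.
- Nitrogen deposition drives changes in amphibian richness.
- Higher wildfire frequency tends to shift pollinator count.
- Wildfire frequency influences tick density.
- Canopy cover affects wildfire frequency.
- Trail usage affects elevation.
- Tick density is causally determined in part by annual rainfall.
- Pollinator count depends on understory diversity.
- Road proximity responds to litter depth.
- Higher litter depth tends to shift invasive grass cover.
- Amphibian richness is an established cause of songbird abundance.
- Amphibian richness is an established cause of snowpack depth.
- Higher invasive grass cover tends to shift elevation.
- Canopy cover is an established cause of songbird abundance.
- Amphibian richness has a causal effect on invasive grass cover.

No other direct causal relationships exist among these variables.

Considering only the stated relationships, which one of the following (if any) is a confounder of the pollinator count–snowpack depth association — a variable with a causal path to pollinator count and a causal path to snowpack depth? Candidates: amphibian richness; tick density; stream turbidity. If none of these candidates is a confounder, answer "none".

stream turbidity

Stream turbidity causes pollinator count (stream turbidity → understory diversity → pollinator count) and also causes snowpack depth (stream turbidity → road proximity → amphibian richness → snowpack depth); it is a common cause of both.
Each of the other candidates lacks a causal path to at least one of pollinator count and snowpack depth, so they do not confound the relationship.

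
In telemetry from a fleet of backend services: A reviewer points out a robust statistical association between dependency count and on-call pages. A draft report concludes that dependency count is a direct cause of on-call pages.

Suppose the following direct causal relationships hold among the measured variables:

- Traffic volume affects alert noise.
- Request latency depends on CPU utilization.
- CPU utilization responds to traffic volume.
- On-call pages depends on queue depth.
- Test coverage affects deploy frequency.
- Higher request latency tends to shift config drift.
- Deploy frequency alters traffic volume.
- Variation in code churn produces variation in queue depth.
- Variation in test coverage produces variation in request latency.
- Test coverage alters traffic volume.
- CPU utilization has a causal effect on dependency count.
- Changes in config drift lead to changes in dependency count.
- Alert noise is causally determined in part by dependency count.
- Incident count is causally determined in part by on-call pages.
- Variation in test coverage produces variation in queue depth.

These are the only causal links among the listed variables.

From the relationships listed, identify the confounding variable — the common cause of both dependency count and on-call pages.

test coverage

Test coverage has a causal path to dependency count (test coverage → request latency → config drift → dependency count) and a separate causal path to on-call pages (test coverage → queue depth → on-call pages), so it is a common cause of both.
No stated relationship gives dependency count a causal route to on-call pages, so the correlation is explained by the shared upstream cause rather than a direct effect.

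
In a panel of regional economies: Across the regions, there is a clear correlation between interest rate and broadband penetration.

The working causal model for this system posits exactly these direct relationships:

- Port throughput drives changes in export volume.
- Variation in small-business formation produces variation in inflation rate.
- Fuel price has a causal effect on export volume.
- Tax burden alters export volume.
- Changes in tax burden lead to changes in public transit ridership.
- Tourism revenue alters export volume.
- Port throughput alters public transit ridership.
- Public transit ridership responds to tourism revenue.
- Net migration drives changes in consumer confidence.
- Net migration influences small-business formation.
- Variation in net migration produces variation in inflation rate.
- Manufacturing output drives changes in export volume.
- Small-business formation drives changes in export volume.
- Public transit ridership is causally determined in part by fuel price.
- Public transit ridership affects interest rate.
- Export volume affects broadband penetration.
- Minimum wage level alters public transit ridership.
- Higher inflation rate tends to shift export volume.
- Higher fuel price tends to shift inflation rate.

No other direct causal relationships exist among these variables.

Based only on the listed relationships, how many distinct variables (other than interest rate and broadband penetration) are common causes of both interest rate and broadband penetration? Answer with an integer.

4

The common causes are: fuel price (to interest rate via fuel price → public transit ridership → interest rate; to broadband penetration via fuel price → export volume → broadband penetration); port throughput (to interest rate via port throughput → public transit ridership → interest rate; to broadband penetration via port throughput → export volume → broadband penetration); tax burden (to interest rate via tax burden → public transit ridership → interest rate; to broadband penetration via tax burden → export volume → broadband penetration); tourism revenue (to interest rate via tourism revenue → public transit ridership → interest rate; to broadband penetration via tourism revenue → export volume → broadband penetration).
Every other variable lacks a causal path to at least one of interest rate and broadband penetration.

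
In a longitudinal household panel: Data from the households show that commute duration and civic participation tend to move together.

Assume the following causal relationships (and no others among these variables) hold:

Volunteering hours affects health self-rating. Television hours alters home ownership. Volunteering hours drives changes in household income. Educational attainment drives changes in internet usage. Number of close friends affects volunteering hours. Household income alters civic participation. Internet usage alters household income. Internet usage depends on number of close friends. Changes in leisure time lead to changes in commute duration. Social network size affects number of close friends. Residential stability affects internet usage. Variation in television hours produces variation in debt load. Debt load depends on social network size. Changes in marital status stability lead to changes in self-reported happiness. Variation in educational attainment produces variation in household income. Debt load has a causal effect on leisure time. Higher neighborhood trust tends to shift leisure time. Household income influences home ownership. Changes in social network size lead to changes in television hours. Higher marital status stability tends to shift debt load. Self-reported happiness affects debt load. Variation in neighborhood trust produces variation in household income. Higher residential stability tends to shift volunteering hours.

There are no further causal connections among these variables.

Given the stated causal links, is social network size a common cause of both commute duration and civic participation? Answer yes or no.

yes

Social network size has a causal path to commute duration (social network size → debt load → leisure time → commute duration) and to civic participation (social network size → number of close friends → volunteering hours → household income → civic participation), so it is a common cause of both — a confounder.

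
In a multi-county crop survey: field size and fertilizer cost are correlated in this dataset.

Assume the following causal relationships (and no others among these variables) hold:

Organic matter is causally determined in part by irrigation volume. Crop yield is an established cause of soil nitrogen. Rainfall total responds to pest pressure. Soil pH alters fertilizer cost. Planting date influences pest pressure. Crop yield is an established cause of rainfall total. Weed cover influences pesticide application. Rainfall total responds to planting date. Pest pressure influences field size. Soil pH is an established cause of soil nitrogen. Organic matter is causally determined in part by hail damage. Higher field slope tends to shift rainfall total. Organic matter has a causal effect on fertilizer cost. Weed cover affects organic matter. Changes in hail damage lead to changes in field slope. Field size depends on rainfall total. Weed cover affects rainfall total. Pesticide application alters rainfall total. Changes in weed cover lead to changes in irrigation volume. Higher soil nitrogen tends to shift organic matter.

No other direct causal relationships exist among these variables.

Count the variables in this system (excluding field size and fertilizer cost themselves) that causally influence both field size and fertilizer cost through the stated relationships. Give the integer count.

3

The common causes are: crop yield (to field size via crop yield → rainfall total → field size; to fertilizer cost via crop yield → soil nitrogen → organic matter → fertilizer cost); hail damage (to field size via hail damage → field slope → rainfall total → field size; to fertilizer cost via hail damage → organic matter → fertilizer cost); weed cover (to field size via weed cover → rainfall total → field size; to fertilizer cost via weed cover → organic matter → fertilizer cost).
Every other variable lacks a causal path to at least one of field size and fertilizer cost.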